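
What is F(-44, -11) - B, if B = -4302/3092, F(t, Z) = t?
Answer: -65873/1546 ≈ -42.609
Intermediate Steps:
B = -2151/1546 (B = -4302*1/3092 = -2151/1546 ≈ -1.3913)
F(-44, -11) - B = -44 - 1*(-2151/1546) = -44 + 2151/1546 = -65873/1546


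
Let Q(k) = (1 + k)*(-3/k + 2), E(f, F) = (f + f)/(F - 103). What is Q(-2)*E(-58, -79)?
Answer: -29/13 ≈ -2.2308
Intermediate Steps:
E(f, F) = 2*f/(-103 + F) (E(f, F) = (2*f)/(-103 + F) = 2*f/(-103 + F))
Q(k) = (1 + k)*(2 - 3/k)
Q(-2)*E(-58, -79) = (-1 - 3/(-2) + 2*(-2))*(2*(-58)/(-103 - 79)) = (-1 - 3*(-½) - 4)*(2*(-58)/(-182)) = (-1 + 3/2 - 4)*(2*(-58)*(-1/182)) = -7/2*58/91 = -29/13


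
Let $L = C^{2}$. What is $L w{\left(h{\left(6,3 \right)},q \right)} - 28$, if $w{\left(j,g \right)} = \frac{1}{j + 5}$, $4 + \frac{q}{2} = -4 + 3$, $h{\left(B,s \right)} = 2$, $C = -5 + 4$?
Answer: $- \frac{195}{7} \approx -27.857$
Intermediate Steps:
$C = -1$
$q = -10$ ($q = -8 + 2 \left(-4 + 3\right) = -8 + 2 \left(-1\right) = -8 - 2 = -10$)
$w{\left(j,g \right)} = \frac{1}{5 + j}$
$L = 1$ ($L = \left(-1\right)^{2} = 1$)
$L w{\left(h{\left(6,3 \right)},q \right)} - 28 = 1 \frac{1}{5 + 2} - 28 = 1 \cdot \frac{1}{7} - 28 = \frac{1}{7} - 28 = - \frac{195}{7}$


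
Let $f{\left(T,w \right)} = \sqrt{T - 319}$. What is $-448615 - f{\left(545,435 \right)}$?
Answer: $-448615 - \sqrt{226} \approx -4.4863 \cdot 10^{5}$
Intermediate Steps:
$f{\left(T,w \right)} = \sqrt{-319 + T}$
$-448615 - f{\left(545,435 \right)} = -448615 - \sqrt{-319 + 545} = -448615 - \sqrt{226}$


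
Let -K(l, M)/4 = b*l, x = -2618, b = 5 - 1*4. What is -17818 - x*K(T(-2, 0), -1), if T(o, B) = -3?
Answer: 13598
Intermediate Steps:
b = 1 (b = 5 - 4 = 1)
K(l, M) = -4*l
-17818 - x*K(T(-2, 0), -1) = -17818 - (-2618)*(-4*(-3)) = -17818 - (-2618)*12 = -17818 - 1*(-31416) = -17818 + 31416 = 13598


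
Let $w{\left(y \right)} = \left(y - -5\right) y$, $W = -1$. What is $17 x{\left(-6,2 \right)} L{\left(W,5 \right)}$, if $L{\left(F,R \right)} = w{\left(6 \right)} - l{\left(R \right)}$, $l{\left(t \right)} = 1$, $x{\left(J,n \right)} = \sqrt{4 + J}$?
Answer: $1105 i \sqrt{2} \approx 1562.7 i$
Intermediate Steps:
$w{\left(y \right)} = y \left(5 + y\right)$ ($w{\left(y \right)} = \left(y + 5\right) y = \left(5 + y\right) y = y \left(5 + y\right)$)
$L{\left(F,R \right)} = 65$ ($L{\left(F,R \right)} = 6 \left(5 + 6\right) - 1 = 6 \cdot 11 - 1 = 66 - 1 = 65$)
$17 x{\left(-6,2 \right)} L{\left(W,5 \right)} = 17 \sqrt{4 - 6} \cdot 65 = 17 \sqrt{-2} \cdot 65 = 17 i \sqrt{2} \cdot 65 = 1105 i \sqrt{2}$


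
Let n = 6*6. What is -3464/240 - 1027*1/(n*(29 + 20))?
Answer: -132437/8820 ≈ -15.016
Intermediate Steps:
n = 36
-3464/240 - 1027*1/(n*(29 + 20)) = -3464/240 - 1027*1/(36*(29 + 20)) = -3464*1/240 - 1027/(49*36) = -433/30 - 1027/1764 = -132437/8820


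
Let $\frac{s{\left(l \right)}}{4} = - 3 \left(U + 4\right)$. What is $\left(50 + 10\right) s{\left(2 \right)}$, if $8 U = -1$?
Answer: $-2790$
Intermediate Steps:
$U = - \frac{1}{8}$ ($U = \frac{1}{8} \left(-1\right) = - \frac{1}{8} \approx -0.125$)
$s{\left(l \right)} = - \frac{93}{2}$ ($s{\left(l \right)} = 4 \left(- 3 \left(- \frac{1}{8} + 4\right)\right) = 4 \left(\left(-3\right) \frac{31}{8}\right) = 4 \left(- \frac{93}{8}\right) = - \frac{93}{2}$)
$\left(50 + 10\right) s{\left(2 \right)} = \left(50 + 10\right) \left(- \frac{93}{2}\right) = 60 \left(- \frac{93}{2}\right) = -2790$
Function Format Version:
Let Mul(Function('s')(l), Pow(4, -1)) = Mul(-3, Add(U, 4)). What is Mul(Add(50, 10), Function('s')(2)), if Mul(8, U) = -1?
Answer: -2790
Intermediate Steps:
U = Rational(-1, 8) (U = Mul(Rational(1, 8), -1) = Rational(-1, 8) ≈ -0.12500)
Function('s')(l) = Rational(-93, 2) (Function('s')(l) = Mul(4, Mul(-3, Add(Rational(-1, 8), 4))) = Mul(4, Mul(-3, Rational(31, 8))) = Mul(4, Rational(-93, 8)) = Rational(-93, 2))
Mul(Add(50, 10), Function('s')(2)) = Mul(Add(50, 10), Rational(-93, 2)) = Mul(60, Rational(-93, 2)) = -2790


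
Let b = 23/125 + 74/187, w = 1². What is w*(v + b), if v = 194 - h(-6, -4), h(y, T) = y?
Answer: 4688551/23375 ≈ 200.58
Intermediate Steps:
w = 1
b = 13551/23375 (b = 23*(1/125) + 74*(1/187) = 23/125 + 74/187 = 13551/23375 ≈ 0.57972)
v = 200 (v = 194 - 1*(-6) = 194 + 6 = 200)
w*(v + b) = 1*(200 + 13551/23375) = 1*(4688551/23375) = 4688551/23375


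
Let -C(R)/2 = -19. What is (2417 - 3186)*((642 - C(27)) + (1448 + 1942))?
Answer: -3071386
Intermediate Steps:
C(R) = 38 (C(R) = -2*(-19) = 38)
(2417 - 3186)*((642 - C(27)) + (1448 + 1942)) = (2417 - 3186)*((642 - 1*38) + (1448 + 1942)) = -769*((642 - 38) + 3390) = -769*(604 + 3390) = -769*3994 = -3071386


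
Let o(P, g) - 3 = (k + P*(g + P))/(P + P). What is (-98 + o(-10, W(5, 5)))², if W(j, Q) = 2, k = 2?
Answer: 982081/100 ≈ 9820.8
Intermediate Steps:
o(P, g) = 3 + (2 + P*(P + g))/(2*P) (o(P, g) = 3 + (2 + P*(g + P))/(P + P) = 3 + (2 + P*(P + g))/((2*P)) = 3 + (2 + P*(P + g))*(1/(2*P)) = 3 + (2 + P*(P + g))/(2*P))
(-98 + o(-10, W(5, 5)))² = (-98 + (½)*(2 - 10*(6 - 10 + 2))/(-10))² = (-98 + (½)*(-⅒)*(2 - 10*(-2)))² = (-98 + (½)*(-⅒)*(2 + 20))² = (-98 + (½)*(-⅒)*22)² = (-98 - 11/10)² = (-991/10)² = 982081/100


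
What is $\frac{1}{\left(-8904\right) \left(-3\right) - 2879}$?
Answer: $\frac{1}{23833} \approx 4.1959 \cdot 10^{-5}$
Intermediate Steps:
$\frac{1}{\left(-8904\right) \left(-3\right) - 2879} = \frac{1}{26712 - 2879} = \frac{1}{23833}$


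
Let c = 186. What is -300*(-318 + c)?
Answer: 39600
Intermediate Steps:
-300*(-318 + c) = -300*(-318 + 186) = -300*(-132) = 39600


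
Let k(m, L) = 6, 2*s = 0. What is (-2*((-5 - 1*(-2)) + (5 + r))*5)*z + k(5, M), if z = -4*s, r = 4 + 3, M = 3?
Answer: 6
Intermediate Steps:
s = 0 (s = (1/2)*0 = 0)
r = 7
z = 0 (z = -4*0 = 0)
(-2*((-5 - 1*(-2)) + (5 + r))*5)*z + k(5, M) = (-2*((-5 - 1*(-2)) + (5 + 7))*5)*0 + 6 = (-2*((-5 + 2) + 12)*5)*0 + 6 = (-2*(-3 + 12)*5)*0 + 6 = (-2*9*5)*0 + 6 = -18*5*0 + 6 = -90*0 + 6 = 0 + 6 = 6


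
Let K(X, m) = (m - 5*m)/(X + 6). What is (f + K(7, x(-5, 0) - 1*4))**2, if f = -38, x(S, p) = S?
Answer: 209764/169 ≈ 1241.2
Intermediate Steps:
K(X, m) = -4*m/(6 + X) (K(X, m) = (-4*m)/(6 + X) = -4*m/(6 + X))
(f + K(7, x(-5, 0) - 1*4))**2 = (-38 - 4*(-5 - 1*4)/(6 + 7))**2 = (-38 - 4*(-5 - 4)/13)**2 = (-38 - 4*(-9)*1/13)**2 = (-38 + 36/13)**2 = (-458/13)**2 = 209764/169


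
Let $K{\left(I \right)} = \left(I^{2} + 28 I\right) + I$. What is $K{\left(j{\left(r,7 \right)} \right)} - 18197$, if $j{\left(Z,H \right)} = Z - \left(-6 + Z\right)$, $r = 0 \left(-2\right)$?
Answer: $-17987$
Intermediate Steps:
$r = 0$
$j{\left(Z,H \right)} = 6$
$K{\left(I \right)} = I^{2} + 29 I$
$K{\left(j{\left(r,7 \right)} \right)} - 18197 = 6 \left(29 + 6\right) - 18197 = 6 \cdot 35 - 18197 = 210 - 18197 = -17987$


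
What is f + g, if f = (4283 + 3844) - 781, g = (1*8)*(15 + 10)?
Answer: 7546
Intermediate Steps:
g = 200 (g = 8*25 = 200)
f = 7346 (f = 8127 - 781 = 7346)
f + g = 7346 + 200 = 7546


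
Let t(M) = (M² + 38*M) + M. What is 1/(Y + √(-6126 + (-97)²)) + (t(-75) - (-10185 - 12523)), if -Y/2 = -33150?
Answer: 111685608171836/4395686717 - 7*√67/4395686717 ≈ 25408.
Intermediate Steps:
Y = 66300 (Y = -2*(-33150) = 66300)
t(M) = M² + 39*M
1/(Y + √(-6126 + (-97)²)) + (t(-75) - (-10185 - 12523)) = 1/(66300 + √(-6126 + (-97)²)) + (-75*(39 - 75) - (-10185 - 12523)) = 1/(66300 + √(-6126 + 9409)) + (-75*(-36) - 1*(-22708)) = 1/(66300 + √3283) + (2700 + 22708) = 1/(66300 + 7*√67) + 25408 = 25408 + 1/(66300 + 7*√67)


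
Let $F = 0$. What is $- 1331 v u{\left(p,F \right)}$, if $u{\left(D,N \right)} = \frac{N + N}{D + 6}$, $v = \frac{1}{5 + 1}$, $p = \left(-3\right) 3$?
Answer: $0$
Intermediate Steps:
$p = -9$
$v = \frac{1}{6} \approx 0.16667$
$u{\left(D,N \right)} = \frac{2 N}{6 + D}$
$- 1331 v u{\left(p,F \right)} = - 1331 \frac{2 \cdot 0 \frac{1}{6 - 9}}{6} = - 1331 \frac{2 \cdot 0 \frac{1}{-3}}{6} = - 1331 \frac{2 \cdot 0 \left(- \frac{1}{3}\right)}{6} = - 1331 \cdot \frac{1}{6} \cdot 0 = \left(-1331\right) 0 = 0$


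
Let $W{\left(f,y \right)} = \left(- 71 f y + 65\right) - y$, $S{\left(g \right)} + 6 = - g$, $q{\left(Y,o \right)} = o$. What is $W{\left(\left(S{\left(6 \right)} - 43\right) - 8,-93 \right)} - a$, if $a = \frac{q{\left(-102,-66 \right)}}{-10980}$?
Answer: $- \frac{760970741}{1830} \approx -4.1583 \cdot 10^{5}$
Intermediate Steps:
$S{\left(g \right)} = -6 - g$
$a = \frac{11}{1830}$ ($a = - \frac{66}{-10980} = \left(-66\right) \left(- \frac{1}{10980}\right) = \frac{11}{1830} \approx 0.0060109$)
$W{\left(f,y \right)} = 65 - y - 71 f y$ ($W{\left(f,y \right)} = \left(- 71 f y + 65\right) - y = \left(65 - 71 f y\right) - y = 65 - y - 71 f y$)
$W{\left(\left(S{\left(6 \right)} - 43\right) - 8,-93 \right)} - a = \left(65 - -93 - 71 \left(\left(\left(-6 - 6\right) - 43\right) - 8\right) \left(-93\right)\right) - \frac{11}{1830} = \left(65 + 93 - 71 \left(\left(\left(-6 - 6\right) - 43\right) - 8\right) \left(-93\right)\right) - \frac{11}{1830} = \left(65 + 93 - 71 \left(\left(-12 - 43\right) - 8\right) \left(-93\right)\right) - \frac{11}{1830} = \left(65 + 93 - 71 \left(-55 - 8\right) \left(-93\right)\right) - \frac{11}{1830} = \left(65 + 93 - \left(-4473\right) \left(-93\right)\right) - \frac{11}{1830} = \left(65 + 93 - 415989\right) - \frac{11}{1830} = -415831 - \frac{11}{1830} = - \frac{760970741}{1830}$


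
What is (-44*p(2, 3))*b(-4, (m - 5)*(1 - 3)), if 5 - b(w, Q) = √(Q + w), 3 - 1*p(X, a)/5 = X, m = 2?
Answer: -1100 + 220*√2 ≈ -788.87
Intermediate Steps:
p(X, a) = 15 - 5*X
b(w, Q) = 5 - √(Q + w)
(-44*p(2, 3))*b(-4, (m - 5)*(1 - 3)) = (-44*(15 - 5*2))*(5 - √((2 - 5)*(1 - 3) - 4)) = (-44*(15 - 10))*(5 - √(-3*(-2) - 4)) = (-44*5)*(5 - √(6 - 4)) = -220*(5 - √2) = -1100 + 220*√2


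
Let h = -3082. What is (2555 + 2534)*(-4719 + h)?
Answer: -39699289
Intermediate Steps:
(2555 + 2534)*(-4719 + h) = (2555 + 2534)*(-4719 - 3082) = 5089*(-7801) = -39699289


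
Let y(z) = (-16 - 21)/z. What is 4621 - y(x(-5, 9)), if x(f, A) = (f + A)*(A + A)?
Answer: 332749/72 ≈ 4621.5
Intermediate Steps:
x(f, A) = 2*A*(A + f) (x(f, A) = (A + f)*(2*A) = 2*A*(A + f))
y(z) = -37/z
4621 - y(x(-5, 9)) = 4621 - (-37)/(2*9*(9 - 5)) = 4621 - (-37)/(2*9*4) = 4621 - (-37)/72 = 4621 - 1*(-37/72) = 4621 + 37/72 = 332749/72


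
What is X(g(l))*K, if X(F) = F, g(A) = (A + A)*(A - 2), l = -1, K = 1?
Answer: 6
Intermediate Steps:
g(A) = 2*A*(-2 + A) (g(A) = (2*A)*(-2 + A) = 2*A*(-2 + A))
X(g(l))*K = (2*(-1)*(-2 - 1))*1 = (2*(-1)*(-3))*1 = 6*1 = 6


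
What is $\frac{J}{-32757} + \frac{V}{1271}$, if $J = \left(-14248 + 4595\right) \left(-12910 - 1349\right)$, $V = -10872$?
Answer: $- \frac{58433092507}{13878049} \approx -4210.5$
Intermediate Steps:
$J = 137642127$ ($J = \left(-9653\right) \left(-14259\right) = 137642127$)
$\frac{J}{-32757} + \frac{V}{1271} = \frac{137642127}{-32757} - \frac{10872}{1271} = 137642127 \left(- \frac{1}{32757}\right) - \frac{10872}{1271} = - \frac{45880709}{10919} - \frac{10872}{1271} = - \frac{58433092507}{13878049}$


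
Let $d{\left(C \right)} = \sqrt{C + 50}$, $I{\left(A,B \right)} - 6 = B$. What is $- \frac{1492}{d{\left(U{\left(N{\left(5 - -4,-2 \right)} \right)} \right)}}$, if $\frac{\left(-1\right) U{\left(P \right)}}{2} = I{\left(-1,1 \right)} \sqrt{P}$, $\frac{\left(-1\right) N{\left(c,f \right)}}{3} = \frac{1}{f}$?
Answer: $- \frac{1492}{\sqrt{50 - 7 \sqrt{6}}} \approx -260.3$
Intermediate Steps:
$I{\left(A,B \right)} = 6 + B$
$N{\left(c,f \right)} = - \frac{3}{f}$
$U{\left(P \right)} = - 14 \sqrt{P}$ ($U{\left(P \right)} = - 2 \left(6 + 1\right) \sqrt{P} = - 2 \cdot 7 \sqrt{P} = - 14 \sqrt{P}$)
$d{\left(C \right)} = \sqrt{50 + C}$
$- \frac{1492}{d{\left(U{\left(N{\left(5 - -4,-2 \right)} \right)} \right)}} = - \frac{1492}{\sqrt{50 - 14 \sqrt{- \frac{3}{-2}}}} = - \frac{1492}{\sqrt{50 - 14 \sqrt{\left(-3\right) \left(- \frac{1}{2}\right)}}} = - \frac{1492}{\sqrt{50 - 14 \sqrt{\frac{3}{2}}}} = - \frac{1492}{\sqrt{50 - 14 \frac{\sqrt{6}}{2}}} = - \frac{1492}{\sqrt{50 - 7 \sqrt{6}}}$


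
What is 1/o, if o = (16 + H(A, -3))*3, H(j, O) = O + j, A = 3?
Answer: 1/48 ≈ 0.020833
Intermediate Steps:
o = 48 (o = (16 + (-3 + 3))*3 = (16 + 0)*3 = 16*3 = 48)
1/o = 1/48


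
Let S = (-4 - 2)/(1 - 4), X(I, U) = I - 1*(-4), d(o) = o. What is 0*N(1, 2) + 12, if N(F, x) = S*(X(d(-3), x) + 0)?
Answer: 12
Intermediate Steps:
X(I, U) = 4 + I (X(I, U) = I + 4 = 4 + I)
S = 2 (S = -6/(-3) = -6*(-1/3) = 2)
N(F, x) = 2 (N(F, x) = 2*((4 - 3) + 0) = 2*(1 + 0) = 2*1 = 2)
0*N(1, 2) + 12 = 0*2 + 12 = 0 + 12 = 12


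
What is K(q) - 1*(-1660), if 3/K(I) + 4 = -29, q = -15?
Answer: 18259/11 ≈ 1659.9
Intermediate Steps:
K(I) = -1/11 (K(I) = 3/(-4 - 29) = 3/(-33) = 3*(-1/33) = -1/11)
K(q) - 1*(-1660) = -1/11 - 1*(-1660) = -1/11 + 1660 = 18259/11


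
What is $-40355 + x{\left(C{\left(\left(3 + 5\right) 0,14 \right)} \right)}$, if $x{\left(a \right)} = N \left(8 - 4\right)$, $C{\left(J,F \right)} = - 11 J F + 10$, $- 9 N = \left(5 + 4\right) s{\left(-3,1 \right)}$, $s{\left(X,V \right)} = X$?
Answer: $-40343$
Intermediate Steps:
$N = 3$ ($N = - \frac{\left(5 + 4\right) \left(-3\right)}{9} = - \frac{9 \left(-3\right)}{9} = \left(- \frac{1}{9}\right) \left(-27\right) = 3$)
$C{\left(J,F \right)} = 10 - 11 F J$ ($C{\left(J,F \right)} = - 11 F J + 10 = 10 - 11 F J$)
$x{\left(a \right)} = 12$ ($x{\left(a \right)} = 3 \left(8 - 4\right) = 3 \cdot 4 = 12$)
$-40355 + x{\left(C{\left(\left(3 + 5\right) 0,14 \right)} \right)} = -40355 + 12 = -40343$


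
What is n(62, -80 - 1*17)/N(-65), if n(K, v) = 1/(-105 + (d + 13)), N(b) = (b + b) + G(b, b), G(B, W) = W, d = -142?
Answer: 1/45630 ≈ 2.1915e-5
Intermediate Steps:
N(b) = 3*b (N(b) = (b + b) + b = 2*b + b = 3*b)
n(K, v) = -1/234 (n(K, v) = 1/(-105 + (-142 + 13)) = 1/(-105 - 129) = 1/(-234) = -1/234)
n(62, -80 - 1*17)/N(-65) = -1/(234*(3*(-65))) = -1/234/(-195) = -1/234*(-1/195) = 1/45630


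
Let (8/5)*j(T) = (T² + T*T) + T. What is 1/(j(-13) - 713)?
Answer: -8/4079 ≈ -0.0019613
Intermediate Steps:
j(T) = 5*T²/4 + 5*T/8 (j(T) = 5*((T² + T*T) + T)/8 = 5*((T² + T²) + T)/8 = 5*(2*T² + T)/8 = 5*(T + 2*T²)/8 = 5*T²/4 + 5*T/8)
1/(j(-13) - 713) = 1/((5/8)*(-13)*(1 + 2*(-13)) - 713) = 1/((5/8)*(-13)*(1 - 26) - 713) = 1/((5/8)*(-13)*(-25) - 713) = 1/(1625/8 - 713) = 1/(-4079/8) = -8/4079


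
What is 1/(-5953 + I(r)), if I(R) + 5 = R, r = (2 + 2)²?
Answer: -1/5942 ≈ -0.00016829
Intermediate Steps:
r = 16 (r = 4² = 16)
I(R) = -5 + R
1/(-5953 + I(r)) = 1/(-5953 + (-5 + 16)) = 1/(-5953 + 11) = 1/(-5942) = -1/5942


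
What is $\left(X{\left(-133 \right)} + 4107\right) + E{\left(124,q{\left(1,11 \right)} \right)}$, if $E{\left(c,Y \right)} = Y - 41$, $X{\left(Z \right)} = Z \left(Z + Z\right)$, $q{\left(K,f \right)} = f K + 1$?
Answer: $39456$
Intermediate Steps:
$q{\left(K,f \right)} = 1 + K f$ ($q{\left(K,f \right)} = K f + 1 = 1 + K f$)
$X{\left(Z \right)} = 2 Z^{2}$ ($X{\left(Z \right)} = Z 2 Z = 2 Z^{2}$)
$E{\left(c,Y \right)} = -41 + Y$ ($E{\left(c,Y \right)} = Y - 41 = -41 + Y$)
$\left(X{\left(-133 \right)} + 4107\right) + E{\left(124,q{\left(1,11 \right)} \right)} = \left(2 \left(-133\right)^{2} + 4107\right) + \left(-41 + \left(1 + 1 \cdot 11\right)\right) = \left(2 \cdot 17689 + 4107\right) + \left(-41 + \left(1 + 11\right)\right) = \left(35378 + 4107\right) + \left(-41 + 12\right) = 39485 - 29 = 39456$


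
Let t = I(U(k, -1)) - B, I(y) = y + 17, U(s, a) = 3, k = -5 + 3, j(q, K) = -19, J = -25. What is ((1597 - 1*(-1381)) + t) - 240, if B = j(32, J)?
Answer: 2777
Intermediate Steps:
k = -2
B = -19
I(y) = 17 + y
t = 39 (t = (17 + 3) - 1*(-19) = 20 + 19 = 39)
((1597 - 1*(-1381)) + t) - 240 = ((1597 - 1*(-1381)) + 39) - 240 = ((1597 + 1381) + 39) - 240 = (2978 + 39) - 240 = 3017 - 240 = 2777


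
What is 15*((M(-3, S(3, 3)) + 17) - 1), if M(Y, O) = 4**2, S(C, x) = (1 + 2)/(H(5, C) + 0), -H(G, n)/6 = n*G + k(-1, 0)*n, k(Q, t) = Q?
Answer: 480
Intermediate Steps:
H(G, n) = 6*n - 6*G*n (H(G, n) = -6*(n*G - n) = -6*(G*n - n) = -6*(-n + G*n) = 6*n - 6*G*n)
S(C, x) = -1/(8*C) (S(C, x) = (1 + 2)/(6*C*(1 - 1*5) + 0) = 3/(6*C*(1 - 5) + 0) = 3/(6*C*(-4) + 0) = 3/(-24*C + 0) = 3/((-24*C)) = 3*(-1/(24*C)) = -1/(8*C))
M(Y, O) = 16
15*((M(-3, S(3, 3)) + 17) - 1) = 15*((16 + 17) - 1) = 15*(33 - 1) = 15*32 = 480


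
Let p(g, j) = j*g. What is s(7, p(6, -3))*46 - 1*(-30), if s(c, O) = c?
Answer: 352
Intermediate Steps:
p(g, j) = g*j
s(7, p(6, -3))*46 - 1*(-30) = 7*46 - 1*(-30) = 322 + 30 = 352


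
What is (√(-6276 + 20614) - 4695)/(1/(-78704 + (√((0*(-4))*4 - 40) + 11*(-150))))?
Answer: 2*(4695 - √14338)*(40177 - I*√10) ≈ 3.6764e+8 - 28936.0*I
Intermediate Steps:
(√(-6276 + 20614) - 4695)/(1/(-78704 + (√((0*(-4))*4 - 40) + 11*(-150)))) = (√14338 - 4695)/(1/(-78704 + (√(0*4 - 40) - 1650))) = (-4695 + √14338)/(1/(-78704 + (√(0 - 40) - 1650))) = (-4695 + √14338)/(1/(-78704 + (√(-40) - 1650))) = (-4695 + √14338)/(1/(-78704 + (2*I*√10 - 1650))) = (-4695 + √14338)/(1/(-78704 + (-1650 + 2*I*√10))) = (-4695 + √14338)/(1/(-80354 + 2*I*√10)) = (-4695 + √14338)*(-80354 + 2*I*√10) = (-80354 + 2*I*√10)*(-4695 + √14338)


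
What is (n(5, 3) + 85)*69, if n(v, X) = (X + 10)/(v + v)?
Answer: 59547/10 ≈ 5954.7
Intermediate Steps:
n(v, X) = (10 + X)/(2*v) (n(v, X) = (10 + X)/((2*v)) = (10 + X)*(1/(2*v)) = (10 + X)/(2*v))
(n(5, 3) + 85)*69 = ((½)*(10 + 3)/5 + 85)*69 = ((½)*(⅕)*13 + 85)*69 = (13/10 + 85)*69 = (863/10)*69 = 59547/10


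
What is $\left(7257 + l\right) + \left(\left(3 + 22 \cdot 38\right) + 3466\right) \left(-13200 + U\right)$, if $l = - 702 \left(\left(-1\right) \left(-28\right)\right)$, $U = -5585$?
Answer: $-80881824$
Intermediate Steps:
$l = -19656$ ($l = \left(-702\right) 28 = -19656$)
$\left(7257 + l\right) + \left(\left(3 + 22 \cdot 38\right) + 3466\right) \left(-13200 + U\right) = \left(7257 - 19656\right) + \left(\left(3 + 22 \cdot 38\right) + 3466\right) \left(-13200 - 5585\right) = -12399 + \left(\left(3 + 836\right) + 3466\right) \left(-18785\right) = -12399 + \left(839 + 3466\right) \left(-18785\right) = -12399 + 4305 \left(-18785\right) = -12399 - 80869425 = -80881824$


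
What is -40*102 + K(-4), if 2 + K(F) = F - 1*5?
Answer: -4091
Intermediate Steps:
K(F) = -7 + F (K(F) = -2 + (F - 1*5) = -2 + (F - 5) = -2 + (-5 + F) = -7 + F)
-40*102 + K(-4) = -40*102 + (-7 - 4) = -4080 - 11 = -4091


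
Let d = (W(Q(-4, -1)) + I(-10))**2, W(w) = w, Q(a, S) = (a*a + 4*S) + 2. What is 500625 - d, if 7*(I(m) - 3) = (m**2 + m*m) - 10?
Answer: 24435144/49 ≈ 4.9868e+5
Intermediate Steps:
I(m) = 11/7 + 2*m**2/7 (I(m) = 3 + ((m**2 + m*m) - 10)/7 = 3 + ((m**2 + m**2) - 10)/7 = 3 + (2*m**2 - 10)/7 = 3 + (-10 + 2*m**2)/7 = 3 + (-10/7 + 2*m**2/7) = 11/7 + 2*m**2/7)
Q(a, S) = 2 + a**2 + 4*S (Q(a, S) = (a**2 + 4*S) + 2 = 2 + a**2 + 4*S)
d = 95481/49 (d = ((2 + (-4)**2 + 4*(-1)) + (11/7 + (2/7)*(-10)**2))**2 = ((2 + 16 - 4) + (11/7 + (2/7)*100))**2 = (14 + (11/7 + 200/7))**2 = (14 + 211/7)**2 = (309/7)**2 = 95481/49 ≈ 1948.6)
500625 - d = 500625 - 1*95481/49 = 500625 - 95481/49 = 24435144/49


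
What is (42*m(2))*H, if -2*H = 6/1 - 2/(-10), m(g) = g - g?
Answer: 0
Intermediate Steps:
m(g) = 0
H = -31/10 (H = -(6/1 - 2/(-10))/2 = -(6*1 - 2*(-⅒))/2 = -(6 + ⅕)/2 = -½*31/5 = -31/10 ≈ -3.1000)
(42*m(2))*H = (42*0)*(-31/10) = 0*(-31/10) = 0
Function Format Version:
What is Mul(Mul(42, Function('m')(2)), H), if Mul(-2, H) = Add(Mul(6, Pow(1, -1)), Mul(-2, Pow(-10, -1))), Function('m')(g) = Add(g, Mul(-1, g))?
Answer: 0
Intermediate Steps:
Function('m')(g) = 0
H = Rational(-31, 10) (H = Mul(Rational(-1, 2), Add(Mul(6, Pow(1, -1)), Mul(-2, Pow(-10, -1)))) = Mul(Rational(-1, 2), Add(Mul(6, 1), Mul(-2, Rational(-1, 10)))) = Mul(Rational(-1, 2), Add(6, Rational(1, 5))) = Mul(Rational(-1, 2), Rational(31, 5)) = Rational(-31, 10) ≈ -3.1000)
Mul(Mul(42, Function('m')(2)), H) = Mul(Mul(42, 0), Rational(-31, 10)) = Mul(0, Rational(-31, 10)) = 0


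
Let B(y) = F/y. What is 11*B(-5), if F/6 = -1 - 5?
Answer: 396/5 ≈ 79.200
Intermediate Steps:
F = -36 (F = 6*(-1 - 5) = 6*(-6) = -36)
B(y) = -36/y
11*B(-5) = 11*(-36/(-5)) = 11*(-36*(-⅕)) = 11*(36/5) = 396/5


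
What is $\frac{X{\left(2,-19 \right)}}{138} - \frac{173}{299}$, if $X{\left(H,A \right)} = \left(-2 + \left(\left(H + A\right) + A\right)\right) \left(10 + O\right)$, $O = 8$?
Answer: $- \frac{1655}{299} \approx -5.5351$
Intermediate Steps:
$X{\left(H,A \right)} = -36 + 18 H + 36 A$ ($X{\left(H,A \right)} = \left(-2 + \left(\left(H + A\right) + A\right)\right) \left(10 + 8\right) = \left(-2 + \left(\left(A + H\right) + A\right)\right) 18 = \left(-2 + \left(H + 2 A\right)\right) 18 = \left(-2 + H + 2 A\right) 18 = -36 + 18 H + 36 A$)
$\frac{X{\left(2,-19 \right)}}{138} - \frac{173}{299} = \frac{-36 + 18 \cdot 2 + 36 \left(-19\right)}{138} - \frac{173}{299} = \left(-36 + 36 - 684\right) \frac{1}{138} - \frac{173}{299} = \left(-684\right) \frac{1}{138} - \frac{173}{299} = - \frac{114}{23} - \frac{173}{299} = - \frac{1655}{299}$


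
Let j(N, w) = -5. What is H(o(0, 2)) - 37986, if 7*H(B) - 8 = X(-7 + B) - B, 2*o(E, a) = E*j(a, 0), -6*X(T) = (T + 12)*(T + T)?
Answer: -797647/21 ≈ -37983.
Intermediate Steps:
X(T) = -T*(12 + T)/3 (X(T) = -(T + 12)*(T + T)/6 = -(12 + T)*2*T/6 = -T*(12 + T)/3)
o(E, a) = -5*E/2 (o(E, a) = (E*(-5))/2 = (-5*E)/2 = -5*E/2)
H(B) = 8/7 - B/7 - (-7 + B)*(5 + B)/21 (H(B) = 8/7 + (-(-7 + B)*(12 + (-7 + B))/3 - B)/7 = 8/7 + (-(-7 + B)*(5 + B)/3 - B)/7 = 8/7 + (-B - (-7 + B)*(5 + B)/3)/7 = 8/7 + (-B/7 - (-7 + B)*(5 + B)/21) = 8/7 - B/7 - (-7 + B)*(5 + B)/21)
H(o(0, 2)) - 37986 = (59/21 - (-5)*0/42 - (-5/2*0)²/21) - 37986 = (59/21 - 1/21*0 - 1/21*0²) - 37986 = (59/21 + 0 - 1/21*0) - 37986 = (59/21 + 0 + 0) - 37986 = 59/21 - 37986 = -797647/21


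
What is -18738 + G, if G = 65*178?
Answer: -7168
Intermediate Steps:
G = 11570
-18738 + G = -18738 + 11570 = -7168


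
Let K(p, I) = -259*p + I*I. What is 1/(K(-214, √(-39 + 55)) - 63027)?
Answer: -1/7585 ≈ -0.00013184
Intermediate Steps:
K(p, I) = I² - 259*p (K(p, I) = -259*p + I² = I² - 259*p)
1/(K(-214, √(-39 + 55)) - 63027) = 1/(((√(-39 + 55))² - 259*(-214)) - 63027) = 1/(((√16)² + 55426) - 63027) = 1/((4² + 55426) - 63027) = 1/((16 + 55426) - 63027) = 1/(55442 - 63027) = 1/(-7585) = -1/7585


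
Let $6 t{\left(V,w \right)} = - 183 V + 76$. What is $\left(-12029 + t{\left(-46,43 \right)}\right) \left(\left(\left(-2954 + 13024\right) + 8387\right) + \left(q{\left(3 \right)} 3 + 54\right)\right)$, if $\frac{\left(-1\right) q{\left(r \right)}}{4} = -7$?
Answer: $- \frac{592064800}{3} \approx -1.9736 \cdot 10^{8}$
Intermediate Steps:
$t{\left(V,w \right)} = \frac{38}{3} - \frac{61 V}{2}$ ($t{\left(V,w \right)} = \frac{- 183 V + 76}{6} = \frac{76 - 183 V}{6} = \frac{38}{3} - \frac{61 V}{2}$)
$q{\left(r \right)} = 28$ ($q{\left(r \right)} = \left(-4\right) \left(-7\right) = 28$)
$\left(-12029 + t{\left(-46,43 \right)}\right) \left(\left(\left(-2954 + 13024\right) + 8387\right) + \left(q{\left(3 \right)} 3 + 54\right)\right) = \left(-12029 + \left(\frac{38}{3} - -1403\right)\right) \left(\left(\left(-2954 + 13024\right) + 8387\right) + \left(28 \cdot 3 + 54\right)\right) = \left(-12029 + \left(\frac{38}{3} + 1403\right)\right) \left(\left(10070 + 8387\right) + \left(84 + 54\right)\right) = \left(-12029 + \frac{4247}{3}\right) \left(18457 + 138\right) = \left(- \frac{31840}{3}\right) 18595 = - \frac{592064800}{3}$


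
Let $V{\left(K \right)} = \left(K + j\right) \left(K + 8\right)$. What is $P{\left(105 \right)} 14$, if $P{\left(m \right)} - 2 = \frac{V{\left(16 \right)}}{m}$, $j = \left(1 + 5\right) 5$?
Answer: $\frac{876}{5} \approx 175.2$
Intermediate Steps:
$j = 30$ ($j = 6 \cdot 5 = 30$)
$V{\left(K \right)} = \left(8 + K\right) \left(30 + K\right)$ ($V{\left(K \right)} = \left(K + 30\right) \left(K + 8\right) = \left(30 + K\right) \left(8 + K\right) = \left(8 + K\right) \left(30 + K\right)$)
$P{\left(m \right)} = 2 + \frac{1104}{m}$ ($P{\left(m \right)} = 2 + \frac{240 + 16^{2} + 38 \cdot 16}{m} = 2 + \frac{240 + 256 + 608}{m} = 2 + \frac{1104}{m}$)
$P{\left(105 \right)} 14 = \left(2 + \frac{1104}{105}\right) 14 = \left(2 + 1104 \cdot \frac{1}{105}\right) 14 = \left(2 + \frac{368}{35}\right) 14 = \frac{438}{35} \cdot 14 = \frac{876}{5}$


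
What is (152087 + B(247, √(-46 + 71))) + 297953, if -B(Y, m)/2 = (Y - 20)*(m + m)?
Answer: 445500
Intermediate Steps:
B(Y, m) = -4*m*(-20 + Y) (B(Y, m) = -2*(Y - 20)*(m + m) = -2*(-20 + Y)*2*m = -4*m*(-20 + Y))
(152087 + B(247, √(-46 + 71))) + 297953 = (152087 + 4*√(-46 + 71)*(20 - 1*247)) + 297953 = (152087 + 4*√25*(20 - 247)) + 297953 = (152087 + 4*5*(-227)) + 297953 = (152087 - 4540) + 297953 = 147547 + 297953 = 445500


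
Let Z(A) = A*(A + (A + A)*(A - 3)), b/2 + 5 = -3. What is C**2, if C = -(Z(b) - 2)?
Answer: 89756676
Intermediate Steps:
b = -16 (b = -10 + 2*(-3) = -10 - 6 = -16)
Z(A) = A*(A + 2*A*(-3 + A)) (Z(A) = A*(A + (2*A)*(-3 + A)) = A*(A + 2*A*(-3 + A)))
C = 9474 (C = -((-16)**2*(-5 + 2*(-16)) - 2) = -(256*(-5 - 32) - 2) = -(256*(-37) - 2) = -(-9472 - 2) = -1*(-9474) = 9474)
C**2 = 9474**2 = 89756676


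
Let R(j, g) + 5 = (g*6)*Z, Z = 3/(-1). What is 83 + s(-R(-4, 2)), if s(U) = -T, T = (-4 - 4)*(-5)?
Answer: 43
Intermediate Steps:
Z = -3 (Z = 3*(-1) = -3)
R(j, g) = -5 - 18*g (R(j, g) = -5 + (g*6)*(-3) = -5 + (6*g)*(-3) = -5 - 18*g)
T = 40 (T = -8*(-5) = 40)
s(U) = -40 (s(U) = -1*40 = -40)
83 + s(-R(-4, 2)) = 83 - 40 = 43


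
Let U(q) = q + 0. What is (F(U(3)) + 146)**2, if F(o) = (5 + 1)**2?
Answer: 33124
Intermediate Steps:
U(q) = q
F(o) = 36 (F(o) = 6**2 = 36)
(F(U(3)) + 146)**2 = (36 + 146)**2 = 182**2 = 33124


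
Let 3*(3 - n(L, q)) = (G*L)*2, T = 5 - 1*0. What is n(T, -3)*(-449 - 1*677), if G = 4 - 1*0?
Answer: 34906/3 ≈ 11635.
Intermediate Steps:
G = 4 (G = 4 + 0 = 4)
T = 5 (T = 5 + 0 = 5)
n(L, q) = 3 - 8*L/3 (n(L, q) = 3 - 4*L*2/3 = 3 - 8*L/3)
n(T, -3)*(-449 - 1*677) = (3 - 8/3*5)*(-449 - 1*677) = (3 - 40/3)*(-449 - 677) = -31/3*(-1126) = 34906/3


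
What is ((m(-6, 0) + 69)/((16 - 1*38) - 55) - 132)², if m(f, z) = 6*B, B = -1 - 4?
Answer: 104101209/5929 ≈ 17558.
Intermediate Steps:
B = -5
m(f, z) = -30 (m(f, z) = 6*(-5) = -30)
((m(-6, 0) + 69)/((16 - 1*38) - 55) - 132)² = ((-30 + 69)/((16 - 1*38) - 55) - 132)² = (39/((16 - 38) - 55) - 132)² = (39/(-22 - 55) - 132)² = (39/(-77) - 132)² = (39*(-1/77) - 132)² = (-39/77 - 132)² = (-10203/77)² = 104101209/5929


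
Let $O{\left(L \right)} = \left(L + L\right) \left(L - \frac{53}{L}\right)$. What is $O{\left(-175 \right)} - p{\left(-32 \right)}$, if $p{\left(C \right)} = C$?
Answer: $61176$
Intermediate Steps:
$O{\left(L \right)} = 2 L \left(L - \frac{53}{L}\right)$
$O{\left(-175 \right)} - p{\left(-32 \right)} = \left(-106 + 2 \left(-175\right)^{2}\right) - -32 = \left(-106 + 2 \cdot 30625\right) + 32 = \left(-106 + 61250\right) + 32 = 61144 + 32 = 61176$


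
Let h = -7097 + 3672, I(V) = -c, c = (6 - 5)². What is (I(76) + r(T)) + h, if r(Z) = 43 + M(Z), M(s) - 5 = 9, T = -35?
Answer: -3369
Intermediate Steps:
c = 1 (c = 1² = 1)
M(s) = 14 (M(s) = 5 + 9 = 14)
I(V) = -1 (I(V) = -1*1 = -1)
h = -3425
r(Z) = 57 (r(Z) = 43 + 14 = 57)
(I(76) + r(T)) + h = (-1 + 57) - 3425 = 56 - 3425 = -3369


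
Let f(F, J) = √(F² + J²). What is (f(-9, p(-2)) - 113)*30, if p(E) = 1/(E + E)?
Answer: -3390 + 15*√1297/2 ≈ -3119.9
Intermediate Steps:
p(E) = 1/(2*E)
(f(-9, p(-2)) - 113)*30 = (√((-9)² + ((½)/(-2))²) - 113)*30 = (√(81 + ((½)*(-½))²) - 113)*30 = (√(81 + (-¼)²) - 113)*30 = (√(81 + 1/16) - 113)*30 = (√(1297/16) - 113)*30 = (√1297/4 - 113)*30 = (-113 + √1297/4)*30 = -3390 + 15*√1297/2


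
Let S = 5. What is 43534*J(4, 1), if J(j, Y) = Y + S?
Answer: 261204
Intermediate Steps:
J(j, Y) = 5 + Y (J(j, Y) = Y + 5 = 5 + Y)
43534*J(4, 1) = 43534*(5 + 1) = 43534*6 = 261204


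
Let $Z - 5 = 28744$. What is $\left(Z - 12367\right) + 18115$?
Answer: $34497$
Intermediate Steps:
$Z = 28749$ ($Z = 5 + 28744 = 28749$)
$\left(Z - 12367\right) + 18115 = \left(28749 - 12367\right) + 18115 = 16382 + 18115 = 34497$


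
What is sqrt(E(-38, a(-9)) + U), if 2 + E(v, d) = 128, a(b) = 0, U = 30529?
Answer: sqrt(30655) ≈ 175.09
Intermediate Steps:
E(v, d) = 126 (E(v, d) = -2 + 128 = 126)
sqrt(E(-38, a(-9)) + U) = sqrt(126 + 30529) = sqrt(30655)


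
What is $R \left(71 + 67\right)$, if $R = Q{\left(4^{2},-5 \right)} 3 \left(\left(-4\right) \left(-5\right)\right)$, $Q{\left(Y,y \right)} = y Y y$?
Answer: $3312000$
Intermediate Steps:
$Q{\left(Y,y \right)} = Y y^{2}$ ($Q{\left(Y,y \right)} = Y y y = Y y^{2}$)
$R = 24000$ ($R = 4^{2} \left(-5\right)^{2} \cdot 3 \left(\left(-4\right) \left(-5\right)\right) = 16 \cdot 25 \cdot 3 \cdot 20 = 400 \cdot 3 \cdot 20 = 1200 \cdot 20 = 24000$)
$R \left(71 + 67\right) = 24000 \left(71 + 67\right) = 24000 \cdot 138 = 3312000$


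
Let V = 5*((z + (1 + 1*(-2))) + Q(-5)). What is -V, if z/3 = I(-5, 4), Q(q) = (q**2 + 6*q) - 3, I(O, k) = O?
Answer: 120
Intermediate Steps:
Q(q) = -3 + q**2 + 6*q
z = -15 (z = 3*(-5) = -15)
V = -120 (V = 5*((-15 + (1 + 1*(-2))) + (-3 + (-5)**2 + 6*(-5))) = 5*((-15 + (1 - 2)) + (-3 + 25 - 30)) = 5*((-15 - 1) - 8) = 5*(-16 - 8) = 5*(-24) = -120)
-V = -1*(-120) = 120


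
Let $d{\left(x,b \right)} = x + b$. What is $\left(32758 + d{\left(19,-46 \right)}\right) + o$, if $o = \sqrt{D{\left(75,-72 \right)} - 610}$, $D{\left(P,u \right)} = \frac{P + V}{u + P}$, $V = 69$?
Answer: $32731 + i \sqrt{562} \approx 32731.0 + 23.707 i$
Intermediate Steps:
$D{\left(P,u \right)} = \frac{69 + P}{P + u}$ ($D{\left(P,u \right)} = \frac{P + 69}{u + P} = \frac{69 + P}{P + u}$)
$d{\left(x,b \right)} = b + x$
$o = i \sqrt{562}$ ($o = \sqrt{\frac{69 + 75}{75 - 72} - 610} = \sqrt{\frac{1}{3} \cdot 144 - 610} = \sqrt{48 - 610} = \sqrt{-562} = i \sqrt{562} \approx 23.707 i$)
$\left(32758 + d{\left(19,-46 \right)}\right) + o = \left(32758 + \left(-46 + 19\right)\right) + i \sqrt{562} = \left(32758 - 27\right) + i \sqrt{562} = 32731 + i \sqrt{562}$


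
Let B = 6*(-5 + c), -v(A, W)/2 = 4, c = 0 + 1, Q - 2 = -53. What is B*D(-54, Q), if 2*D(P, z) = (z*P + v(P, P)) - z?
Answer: -33564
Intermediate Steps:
Q = -51 (Q = 2 - 53 = -51)
c = 1
v(A, W) = -8 (v(A, W) = -2*4 = -8)
D(P, z) = -4 - z/2 + P*z/2 (D(P, z) = ((z*P - 8) - z)/2 = ((P*z - 8) - z)/2 = ((-8 + P*z) - z)/2 = (-8 - z + P*z)/2 = -4 - z/2 + P*z/2)
B = -24 (B = 6*(-5 + 1) = 6*(-4) = -24)
B*D(-54, Q) = -24*(-4 - ½*(-51) + (½)*(-54)*(-51)) = -24*(-4 + 51/2 + 1377) = -24*2797/2 = -33564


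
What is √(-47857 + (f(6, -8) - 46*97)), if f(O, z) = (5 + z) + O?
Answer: 2*I*√13079 ≈ 228.73*I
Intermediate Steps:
f(O, z) = 5 + O + z
√(-47857 + (f(6, -8) - 46*97)) = √(-47857 + ((5 + 6 - 8) - 46*97)) = √(-47857 + (3 - 4462)) = √(-47857 - 4459) = √(-52316) = 2*I*√13079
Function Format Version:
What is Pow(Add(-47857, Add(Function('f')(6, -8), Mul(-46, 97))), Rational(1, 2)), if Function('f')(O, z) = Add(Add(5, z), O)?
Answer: Mul(2, I, Pow(13079, Rational(1, 2))) ≈ Mul(228.73, I)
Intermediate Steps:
Function('f')(O, z) = Add(5, O, z)
Pow(Add(-47857, Add(Function('f')(6, -8), Mul(-46, 97))), Rational(1, 2)) = Pow(Add(-47857, Add(Add(5, 6, -8), Mul(-46, 97))), Rational(1, 2)) = Pow(Add(-47857, Add(3, -4462)), Rational(1, 2)) = Pow(Add(-47857, -4459), Rational(1, 2)) = Pow(-52316, Rational(1, 2)) = Mul(2, I, Pow(13079, Rational(1, 2)))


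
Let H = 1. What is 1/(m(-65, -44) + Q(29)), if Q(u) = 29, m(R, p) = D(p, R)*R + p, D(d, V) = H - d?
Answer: -1/2940 ≈ -0.00034014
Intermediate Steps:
D(d, V) = 1 - d
m(R, p) = p + R*(1 - p) (m(R, p) = (1 - p)*R + p = R*(1 - p) + p = p + R*(1 - p))
1/(m(-65, -44) + Q(29)) = 1/((-44 - 1*(-65)*(-1 - 44)) + 29) = 1/((-44 - 1*(-65)*(-45)) + 29) = 1/((-44 - 2925) + 29) = 1/(-2969 + 29) = 1/(-2940) = -1/2940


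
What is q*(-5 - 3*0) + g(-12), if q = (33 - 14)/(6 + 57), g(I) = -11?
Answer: -788/63 ≈ -12.508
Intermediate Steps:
q = 19/63 ≈ 0.30159
q*(-5 - 3*0) + g(-12) = 19*(-5 - 3*0)/63 - 11 = 19*(-5 + 0)/63 - 11 = (19/63)*(-5) - 11 = -95/63 - 11 = -788/63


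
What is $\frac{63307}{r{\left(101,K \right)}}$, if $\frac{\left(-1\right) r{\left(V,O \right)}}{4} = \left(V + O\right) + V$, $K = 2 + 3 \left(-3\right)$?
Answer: $- \frac{63307}{780} \approx -81.163$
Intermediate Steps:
$K = -7$ ($K = 2 - 9 = -7$)
$r{\left(V,O \right)} = - 8 V - 4 O$ ($r{\left(V,O \right)} = - 4 \left(\left(V + O\right) + V\right) = - 4 \left(\left(O + V\right) + V\right) = - 4 \left(O + 2 V\right) = - 8 V - 4 O$)
$\frac{63307}{r{\left(101,K \right)}} = \frac{63307}{\left(-8\right) 101 - -28} = \frac{63307}{-808 + 28} = \frac{63307}{-780} = 63307 \left(- \frac{1}{780}\right) = - \frac{63307}{780}$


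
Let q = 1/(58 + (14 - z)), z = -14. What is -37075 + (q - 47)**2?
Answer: -257877019/7396 ≈ -34867.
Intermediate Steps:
q = 1/86 (q = 1/(58 + (14 - 1*(-14))) = 1/(58 + (14 + 14)) = 1/(58 + 28) = 1/86 ≈ 0.011628)
-37075 + (q - 47)**2 = -37075 + (1/86 - 47)**2 = -37075 + (-4041/86)**2 = -37075 + 16329681/7396 = -257877019/7396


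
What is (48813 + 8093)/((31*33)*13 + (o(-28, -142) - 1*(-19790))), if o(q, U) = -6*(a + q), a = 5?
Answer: 56906/33227 ≈ 1.7126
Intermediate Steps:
o(q, U) = -30 - 6*q (o(q, U) = -6*(5 + q) = -30 - 6*q)
(48813 + 8093)/((31*33)*13 + (o(-28, -142) - 1*(-19790))) = (48813 + 8093)/((31*33)*13 + ((-30 - 6*(-28)) - 1*(-19790))) = 56906/(1023*13 + ((-30 + 168) + 19790)) = 56906/(13299 + (138 + 19790)) = 56906/(13299 + 19928) = 56906/33227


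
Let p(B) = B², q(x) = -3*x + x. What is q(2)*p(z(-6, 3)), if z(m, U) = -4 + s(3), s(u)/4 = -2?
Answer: -576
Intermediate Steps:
q(x) = -2*x
s(u) = -8 (s(u) = 4*(-2) = -8)
z(m, U) = -12 (z(m, U) = -4 - 8 = -12)
q(2)*p(z(-6, 3)) = -2*2*(-12)² = -4*144 = -576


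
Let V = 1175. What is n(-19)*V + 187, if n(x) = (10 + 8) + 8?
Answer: 30737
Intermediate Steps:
n(x) = 26 (n(x) = 18 + 8 = 26)
n(-19)*V + 187 = 26*1175 + 187 = 30550 + 187 = 30737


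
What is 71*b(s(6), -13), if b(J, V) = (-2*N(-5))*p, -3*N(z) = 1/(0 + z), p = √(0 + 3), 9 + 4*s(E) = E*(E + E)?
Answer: -142*√3/15 ≈ -16.397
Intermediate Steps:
s(E) = -9/4 + E²/2 (s(E) = -9/4 + (E*(E + E))/4 = -9/4 + (E*(2*E))/4 = -9/4 + (2*E²)/4 = -9/4 + E²/2)
p = √3 ≈ 1.7320
N(z) = -1/(3*z) (N(z) = -1/(3*(0 + z)) = -1/(3*z))
b(J, V) = -2*√3/15 (b(J, V) = (-(-2)/(3*(-5)))*√3 = (-(-2)*(-1)/(3*5))*√3 = (-2*1/15)*√3 = -2*√3/15)
71*b(s(6), -13) = 71*(-2*√3/15) = -142*√3/15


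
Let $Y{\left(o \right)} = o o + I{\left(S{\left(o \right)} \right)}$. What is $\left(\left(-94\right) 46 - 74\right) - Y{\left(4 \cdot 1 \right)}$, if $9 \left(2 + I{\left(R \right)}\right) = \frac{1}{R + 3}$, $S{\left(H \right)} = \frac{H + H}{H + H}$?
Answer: $- \frac{158833}{36} \approx -4412.0$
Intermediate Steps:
$S{\left(H \right)} = 1$ ($S{\left(H \right)} = \frac{2 H}{2 H} = 2 H \frac{1}{2 H} = 1$)
$I{\left(R \right)} = -2 + \frac{1}{9 \left(3 + R\right)}$ ($I{\left(R \right)} = -2 + \frac{1}{9 \left(R + 3\right)} = -2 + \frac{1}{9 \left(3 + R\right)}$)
$Y{\left(o \right)} = - \frac{71}{36} + o^{2}$ ($Y{\left(o \right)} = o o + \frac{-53 - 18}{9 \left(3 + 1\right)} = o^{2} + \frac{-53 - 18}{9 \cdot 4} = o^{2} + \frac{1}{9} \cdot \frac{1}{4} \left(-71\right) = o^{2} - \frac{71}{36} = - \frac{71}{36} + o^{2}$)
$\left(\left(-94\right) 46 - 74\right) - Y{\left(4 \cdot 1 \right)} = \left(\left(-94\right) 46 - 74\right) - \left(- \frac{71}{36} + \left(4 \cdot 1\right)^{2}\right) = \left(-4324 - 74\right) - \left(- \frac{71}{36} + 4^{2}\right) = -4398 - \left(- \frac{71}{36} + 16\right) = -4398 - \frac{505}{36} = - \frac{158833}{36}$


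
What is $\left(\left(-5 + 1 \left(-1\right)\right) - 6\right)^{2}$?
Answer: $144$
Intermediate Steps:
$\left(\left(-5 + 1 \left(-1\right)\right) - 6\right)^{2} = \left(\left(-5 - 1\right) - 6\right)^{2} = \left(-6 - 6\right)^{2} = \left(-12\right)^{2} = 144$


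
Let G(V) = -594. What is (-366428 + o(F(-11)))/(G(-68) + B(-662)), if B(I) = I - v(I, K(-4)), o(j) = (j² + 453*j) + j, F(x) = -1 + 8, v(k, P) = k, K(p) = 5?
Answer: 121067/198 ≈ 611.45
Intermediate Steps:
F(x) = 7
o(j) = j² + 454*j
B(I) = 0 (B(I) = I - I = 0)
(-366428 + o(F(-11)))/(G(-68) + B(-662)) = (-366428 + 7*(454 + 7))/(-594 + 0) = (-366428 + 7*461)/(-594) = (-366428 + 3227)*(-1/594) = -363201*(-1/594) = 121067/198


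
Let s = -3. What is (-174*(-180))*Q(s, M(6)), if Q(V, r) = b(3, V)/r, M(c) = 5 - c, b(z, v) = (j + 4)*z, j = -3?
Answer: -93960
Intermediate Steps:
b(z, v) = z (b(z, v) = (-3 + 4)*z = 1*z = z)
Q(V, r) = 3/r
(-174*(-180))*Q(s, M(6)) = (-174*(-180))*(3/(5 - 1*6)) = 31320*(3/(5 - 6)) = 31320*(3/(-1)) = 31320*(3*(-1)) = 31320*(-3) = -93960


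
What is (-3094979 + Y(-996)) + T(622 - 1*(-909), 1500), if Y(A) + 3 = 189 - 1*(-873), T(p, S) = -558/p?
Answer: -4736792078/1531 ≈ -3.0939e+6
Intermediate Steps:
Y(A) = 1059 (Y(A) = -3 + (189 - 1*(-873)) = -3 + (189 + 873) = -3 + 1062 = 1059)
(-3094979 + Y(-996)) + T(622 - 1*(-909), 1500) = (-3094979 + 1059) - 558/(622 - 1*(-909)) = -3093920 - 558/(622 + 909) = -3093920 - 558/1531 = -4736792078/1531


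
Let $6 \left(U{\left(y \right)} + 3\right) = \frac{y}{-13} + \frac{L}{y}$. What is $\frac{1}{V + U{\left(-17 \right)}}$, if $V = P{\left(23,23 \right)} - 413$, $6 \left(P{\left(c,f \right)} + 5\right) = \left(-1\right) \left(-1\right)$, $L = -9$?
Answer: $- \frac{442}{185873} \approx -0.002378$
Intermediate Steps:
$P{\left(c,f \right)} = - \frac{29}{6}$ ($P{\left(c,f \right)} = -5 + \frac{\left(-1\right) \left(-1\right)}{6} = -5 + \frac{1}{6} \cdot 1 = -5 + \frac{1}{6} = - \frac{29}{6}$)
$U{\left(y \right)} = -3 - \frac{3}{2 y} - \frac{y}{78}$ ($U{\left(y \right)} = -3 + \frac{\frac{y}{-13} - \frac{9}{y}}{6} = -3 + \frac{y \left(- \frac{1}{13}\right) - \frac{9}{y}}{6} = -3 + \frac{- \frac{y}{13} - \frac{9}{y}}{6} = -3 + \frac{- \frac{9}{y} - \frac{y}{13}}{6} = -3 - \left(\frac{y}{78} + \frac{3}{2 y}\right) = -3 - \frac{3}{2 y} - \frac{y}{78}$)
$V = - \frac{2507}{6}$ ($V = - \frac{29}{6} - 413 = - \frac{2507}{6} \approx -417.83$)
$\frac{1}{V + U{\left(-17 \right)}} = \frac{1}{- \frac{2507}{6} + \frac{-117 - 17 \left(-234 - -17\right)}{78 \left(-17\right)}} = \frac{1}{- \frac{2507}{6} + \frac{1}{78} \left(- \frac{1}{17}\right) \left(-117 - 17 \left(-234 + 17\right)\right)} = \frac{1}{- \frac{2507}{6} + \frac{1}{78} \left(- \frac{1}{17}\right) \left(-117 - -3689\right)} = \frac{1}{- \frac{2507}{6} + \frac{1}{78} \left(- \frac{1}{17}\right) \left(-117 + 3689\right)} = \frac{1}{- \frac{2507}{6} + \frac{1}{78} \left(- \frac{1}{17}\right) 3572} = \frac{1}{- \frac{2507}{6} - \frac{1786}{663}} = \frac{1}{- \frac{185873}{442}} = - \frac{442}{185873}$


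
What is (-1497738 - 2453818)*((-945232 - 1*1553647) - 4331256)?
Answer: 26989660940060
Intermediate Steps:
(-1497738 - 2453818)*((-945232 - 1*1553647) - 4331256) = -3951556*((-945232 - 1553647) - 4331256) = -3951556*(-2498879 - 4331256) = -3951556*(-6830135) = 26989660940060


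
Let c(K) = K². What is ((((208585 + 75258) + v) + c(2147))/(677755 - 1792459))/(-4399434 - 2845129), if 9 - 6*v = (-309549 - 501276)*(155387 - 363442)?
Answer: -3123459901/897282594928 ≈ -0.0034810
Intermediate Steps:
v = -28116032561 (v = 3/2 - (-309549 - 501276)*(155387 - 363442)/6 = 3/2 - (-270275)*(-208055)/2 = 3/2 - ⅙*168696195375 = 3/2 - 56232065125/2 = -28116032561)
((((208585 + 75258) + v) + c(2147))/(677755 - 1792459))/(-4399434 - 2845129) = ((((208585 + 75258) - 28116032561) + 2147²)/(677755 - 1792459))/(-4399434 - 2845129) = (((283843 - 28116032561) + 4609609)/(-1114704))/(-7244563) = ((-28115748718 + 4609609)*(-1/1114704))*(-1/7244563) = -28111139109*(-1/1114704)*(-1/7244563) = (3123459901/123856)*(-1/7244563) = -3123459901/897282594928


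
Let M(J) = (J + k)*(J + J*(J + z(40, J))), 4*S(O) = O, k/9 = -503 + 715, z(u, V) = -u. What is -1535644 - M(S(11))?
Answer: -86090631/64 ≈ -1.3452e+6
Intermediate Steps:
k = 1908 (k = 9*(-503 + 715) = 9*212 = 1908)
S(O) = O/4
M(J) = (1908 + J)*(J + J*(-40 + J)) (M(J) = (J + 1908)*(J + J*(J - 1*40)) = (1908 + J)*(J + J*(J - 40)) = (1908 + J)*(J + J*(-40 + J)))
-1535644 - M(S(11)) = -1535644 - (¼)*11*(-74412 + ((¼)*11)² + 1869*((¼)*11)) = -1535644 - 11*(-74412 + (11/4)² + 1869*(11/4))/4 = -1535644 - 11*(-74412 + 121/16 + 20559/4)/4 = -1535644 - 11*(-1108235)/(4*16) = -1535644 - 1*(-12190585/64) = -1535644 + 12190585/64 = -86090631/64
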